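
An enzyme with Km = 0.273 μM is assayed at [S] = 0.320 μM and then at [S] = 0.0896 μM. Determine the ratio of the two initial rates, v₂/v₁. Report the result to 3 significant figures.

0.458

The fractional saturations are [S]/(Km+[S]) = 0.320/0.5930 = 0.5396 and 0.0896/0.3626 = 0.2471.
v₂/v₁ is just their ratio: 0.2471/0.5396 = 0.458.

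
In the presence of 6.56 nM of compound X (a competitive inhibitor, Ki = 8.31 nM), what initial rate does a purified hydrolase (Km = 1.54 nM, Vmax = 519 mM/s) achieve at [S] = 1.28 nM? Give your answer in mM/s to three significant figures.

165 mM/s

With α = 1 + [I]/Ki = 1 + 6.56/8.31 = 1.789, the competitive rate law is v = Vmax[S] / (αKm + [S]).
v = 519×1.28 / (1.789×1.54 + 1.28) = 664.3/4.036 = 165 mM/s.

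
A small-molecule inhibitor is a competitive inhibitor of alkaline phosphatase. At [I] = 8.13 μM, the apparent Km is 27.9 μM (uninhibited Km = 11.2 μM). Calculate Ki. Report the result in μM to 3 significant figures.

Competitive: Km,app = α·Km with α = 1 + [I]/Ki.
α = Km,app/Km = 27.9/11.2 = 2.491.
Since α = 1 + [I]/Ki, [I]/Ki = 2.491 − 1 = 1.491 and Ki = 8.13/1.491 = 5.45 μM.

5.45 μM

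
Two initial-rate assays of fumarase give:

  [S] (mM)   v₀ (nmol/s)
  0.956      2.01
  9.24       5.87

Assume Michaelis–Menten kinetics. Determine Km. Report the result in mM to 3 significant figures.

From v = Vmax[S]/(Km+[S]), each point gives Vmax = v(Km+[S])/[S].
Equating: 2.01(Km+0.956)/0.956 = 5.87(Km+9.24)/9.24.
2.103·Km + 2.01 = 0.6353·Km + 5.87, so (2.103 − 0.6353)·Km = 5.87 − 2.01.
Km = 3.860/1.467 = 2.63 mM; then Vmax = 2.01(2.63+0.956)/0.956 = 7.54 nmol/s.

2.63 mM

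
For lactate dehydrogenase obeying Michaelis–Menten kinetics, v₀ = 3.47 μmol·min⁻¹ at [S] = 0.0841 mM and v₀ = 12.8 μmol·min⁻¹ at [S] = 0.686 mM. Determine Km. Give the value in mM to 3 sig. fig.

From v = Vmax[S]/(Km+[S]), each point gives Vmax = v(Km+[S])/[S].
Equating: 3.47(Km+0.0841)/0.0841 = 12.8(Km+0.686)/0.686.
41.26·Km + 3.47 = 18.66·Km + 12.8, so (41.26 − 18.66)·Km = 12.8 − 3.47.
Km = 9.330/22.60 = 0.413 mM; then Vmax = 3.47(0.413+0.0841)/0.0841 = 20.5 μmol·min⁻¹.

0.413 mM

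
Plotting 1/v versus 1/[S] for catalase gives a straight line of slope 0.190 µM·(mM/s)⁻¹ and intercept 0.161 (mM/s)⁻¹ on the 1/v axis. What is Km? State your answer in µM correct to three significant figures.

1.18 µM

y-intercept = 1/Vmax ⇒ Vmax = 6.21 mM/s; slope = Km/Vmax ⇒ Km = slope × Vmax.
Km = 0.190 × 6.21 = 1.18 µM.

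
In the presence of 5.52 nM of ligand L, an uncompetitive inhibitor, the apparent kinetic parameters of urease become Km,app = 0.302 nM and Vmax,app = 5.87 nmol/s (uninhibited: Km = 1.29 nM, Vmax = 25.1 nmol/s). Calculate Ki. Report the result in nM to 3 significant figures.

Uncompetitive: Vmax,app = Vmax/α (and Km,app = Km/α) with α = 1 + [I]/Ki.
α = Vmax/Vmax,app = 25.1/5.87 = 4.276.
Since α = 1 + [I]/Ki, [I]/Ki = 4.276 − 1 = 3.276 and Ki = 5.52/3.276 = 1.68 nM.

1.68 nM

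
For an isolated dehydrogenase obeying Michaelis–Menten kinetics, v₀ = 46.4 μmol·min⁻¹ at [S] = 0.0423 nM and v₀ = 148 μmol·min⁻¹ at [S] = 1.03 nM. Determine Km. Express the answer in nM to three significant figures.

In reciprocal form, 1/v = (Km/Vmax)·(1/[S]) + 1/Vmax. The two points give (1/[S], 1/v) = (23.64, 0.02155) and (0.9709, 0.006757).
Slope = (0.02155 − 0.006757)/(23.64 − 0.9709) = 0.0006526; intercept = 0.02155 − 0.0006526×23.64 = 0.006123.
Vmax = 1/intercept = 163 μmol·min⁻¹; Km = slope × Vmax = 0.0006526 × 163 = 0.107 nM.

0.107 nM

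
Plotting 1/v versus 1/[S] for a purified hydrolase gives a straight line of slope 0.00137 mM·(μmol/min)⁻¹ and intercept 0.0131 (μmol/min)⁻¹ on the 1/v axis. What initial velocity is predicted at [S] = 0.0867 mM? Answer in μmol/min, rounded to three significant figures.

The y-intercept is 1/Vmax, so Vmax = 1/0.0131 = 76.3 μmol/min.
The slope is Km/Vmax, so Km = 0.00137 × 76.3 = 0.105 mM.
Then v = 76.3 × 0.0867/(0.105 + 0.0867) = 34.6 μmol/min.

34.6 μmol/min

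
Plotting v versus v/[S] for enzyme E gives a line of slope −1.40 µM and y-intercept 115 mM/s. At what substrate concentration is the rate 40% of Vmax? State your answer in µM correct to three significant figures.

The Eadie–Hofstee slope gives Km = 1.40 µM (slope = −Km).
v/Vmax = [S]/(Km+[S]) = 0.4 ⇒ [S] = Km·0.4/(1−0.4) = 1.40 × 0.6667 = 0.933 µM.

0.933 µM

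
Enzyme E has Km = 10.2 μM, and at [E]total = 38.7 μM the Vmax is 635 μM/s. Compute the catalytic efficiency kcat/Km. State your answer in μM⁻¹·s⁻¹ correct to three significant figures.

1.61 μM⁻¹·s⁻¹

kcat = Vmax/[E]total = 635/38.7 = 16.4 s⁻¹.
kcat/Km = 16.4/10.2 = 1.61 μM⁻¹·s⁻¹.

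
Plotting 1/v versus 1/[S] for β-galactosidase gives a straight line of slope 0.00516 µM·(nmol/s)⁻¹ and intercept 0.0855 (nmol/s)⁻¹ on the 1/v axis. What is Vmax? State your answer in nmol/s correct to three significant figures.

11.7 nmol/s

The y-intercept of a Lineweaver–Burk plot equals 1/Vmax, so Vmax = 1/0.0855 = 11.7 nmol/s.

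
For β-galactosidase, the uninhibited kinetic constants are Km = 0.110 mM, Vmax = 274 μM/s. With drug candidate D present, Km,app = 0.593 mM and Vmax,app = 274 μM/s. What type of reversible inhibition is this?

Km increases (0.110 → 0.593 mM) while Vmax is unchanged — the hallmark of competitive inhibition.

competitive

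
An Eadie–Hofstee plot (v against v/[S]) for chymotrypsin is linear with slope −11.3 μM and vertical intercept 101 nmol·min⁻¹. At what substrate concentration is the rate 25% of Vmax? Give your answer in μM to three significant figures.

3.77 μM

The Eadie–Hofstee slope gives Km = 11.3 μM (slope = −Km).
v/Vmax = [S]/(Km+[S]) = 0.25 ⇒ [S] = Km·0.25/(1−0.25) = 11.3 × 0.3333 = 3.77 μM.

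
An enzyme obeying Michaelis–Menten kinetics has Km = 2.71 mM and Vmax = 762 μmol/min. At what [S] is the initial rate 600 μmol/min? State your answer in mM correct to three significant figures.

The required fractional saturation is v/Vmax = 600/762 = 0.7874.
Then [S]/(Km+[S]) = 0.7874 ⇒ [S] = 2.71 × 0.7874/(1 − 0.7874) = 10.0 mM.

10.0 mM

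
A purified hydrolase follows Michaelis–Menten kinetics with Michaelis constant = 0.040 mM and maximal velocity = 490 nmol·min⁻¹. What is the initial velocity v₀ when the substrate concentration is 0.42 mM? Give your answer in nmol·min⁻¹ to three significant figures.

v = Vmax·[S]/(Km + [S]) = 490 × 0.42 / (0.040 + 0.42)
  = 205.8 / 0.4600 = 447 nmol·min⁻¹.

447 nmol·min⁻¹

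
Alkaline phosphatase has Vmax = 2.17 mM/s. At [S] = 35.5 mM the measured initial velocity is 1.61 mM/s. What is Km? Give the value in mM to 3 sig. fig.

12.3 mM

v/Vmax = 1.61/2.17 = 0.7419 = [S]/(Km+[S]).
So Km + [S] = [S]/0.7419 = 47.85 mM, giving Km = 47.85 − 35.5 = 12.3 mM.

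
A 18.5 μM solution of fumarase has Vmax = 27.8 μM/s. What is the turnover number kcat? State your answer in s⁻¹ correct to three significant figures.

kcat = Vmax/[E]total = 27.8 μM/s / 18.5 μM = 1.50 s⁻¹.

1.50 s⁻¹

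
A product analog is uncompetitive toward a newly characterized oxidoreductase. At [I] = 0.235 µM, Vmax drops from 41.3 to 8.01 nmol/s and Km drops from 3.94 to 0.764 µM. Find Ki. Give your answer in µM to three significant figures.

0.0565 µM

Uncompetitive: Vmax,app = Vmax/α (and Km,app = Km/α) with α = 1 + [I]/Ki.
α = Vmax/Vmax,app = 41.3/8.01 = 5.156.
Ki = [I]/(α − 1) = 0.235/4.156 = 0.0565 µM.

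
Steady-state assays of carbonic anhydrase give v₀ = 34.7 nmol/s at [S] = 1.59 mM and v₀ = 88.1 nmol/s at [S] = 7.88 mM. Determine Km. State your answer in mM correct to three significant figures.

5.02 mM

In reciprocal form, 1/v = (Km/Vmax)·(1/[S]) + 1/Vmax. The two points give (1/[S], 1/v) = (0.6289, 0.02882) and (0.1269, 0.01135).
Slope = (0.02882 − 0.01135)/(0.6289 − 0.1269) = 0.03479; intercept = 0.02882 − 0.03479×0.6289 = 0.006935.
Vmax = 1/intercept = 144 nmol/s; Km = slope × Vmax = 0.03479 × 144 = 5.02 mM.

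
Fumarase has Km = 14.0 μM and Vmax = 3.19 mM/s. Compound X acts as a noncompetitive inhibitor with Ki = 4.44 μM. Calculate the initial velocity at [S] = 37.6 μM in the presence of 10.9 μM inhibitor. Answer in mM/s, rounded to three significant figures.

α = 1 + [I]/Ki = 1 + 10.9/4.44 = 3.455.
For a noncompetitive inhibitor, Vmax is reduced to Vmax/α while Km is unchanged: Km,app = 14.0 μM, Vmax,app = 0.923 mM/s.
v = Vmax,app·[S]/(Km,app + [S]) = 0.923 × 37.6/(14.0 + 37.6) = 0.673 mM/s.

0.673 mM/s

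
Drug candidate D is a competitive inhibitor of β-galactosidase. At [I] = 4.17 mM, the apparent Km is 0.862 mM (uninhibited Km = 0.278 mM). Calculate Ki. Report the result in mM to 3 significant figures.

Competitive: Km,app = α·Km with α = 1 + [I]/Ki.
α = Km,app/Km = 0.862/0.278 = 3.101.
Since α = 1 + [I]/Ki, [I]/Ki = 3.101 − 1 = 2.101 and Ki = 4.17/2.101 = 1.99 mM.

1.99 mM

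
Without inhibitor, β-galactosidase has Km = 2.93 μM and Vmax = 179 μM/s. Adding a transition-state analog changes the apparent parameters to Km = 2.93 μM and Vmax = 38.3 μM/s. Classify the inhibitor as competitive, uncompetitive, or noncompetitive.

noncompetitive

Vmax decreases (179 → 38.3 μM/s) while Km is unchanged — pure noncompetitive inhibition.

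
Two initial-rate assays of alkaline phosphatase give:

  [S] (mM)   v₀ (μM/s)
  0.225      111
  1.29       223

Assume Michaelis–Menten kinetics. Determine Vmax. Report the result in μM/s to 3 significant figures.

283 μM/s

In reciprocal form, 1/v = (Km/Vmax)·(1/[S]) + 1/Vmax. The two points give (1/[S], 1/v) = (4.444, 0.009009) and (0.7752, 0.004484).
Slope = (0.009009 − 0.004484)/(4.444 − 0.7752) = 0.001233; intercept = 0.009009 − 0.001233×4.444 = 0.003528.
Vmax = 1/intercept = 283 μM/s; Km = slope × Vmax = 0.001233 × 283 = 0.349 mM.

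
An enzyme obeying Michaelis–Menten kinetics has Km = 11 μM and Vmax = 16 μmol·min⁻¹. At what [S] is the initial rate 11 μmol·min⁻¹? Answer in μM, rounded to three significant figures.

24.2 μM

The required fractional saturation is v/Vmax = 11/16 = 0.6875.
Then [S]/(Km+[S]) = 0.6875 ⇒ [S] = 11 × 0.6875/(1 − 0.6875) = 24.2 μM.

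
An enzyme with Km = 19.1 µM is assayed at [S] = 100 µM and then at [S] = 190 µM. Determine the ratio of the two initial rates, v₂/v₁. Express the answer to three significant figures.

The fractional saturations are [S]/(Km+[S]) = 100/119.1 = 0.8396 and 190/209.1 = 0.9087.
v₂/v₁ is just their ratio: 0.9087/0.8396 = 1.08.

1.08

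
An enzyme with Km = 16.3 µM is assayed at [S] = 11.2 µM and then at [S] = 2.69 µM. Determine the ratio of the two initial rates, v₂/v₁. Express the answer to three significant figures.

The fractional saturations are [S]/(Km+[S]) = 11.2/27.50 = 0.4073 and 2.69/18.99 = 0.1417.
v₂/v₁ is just their ratio: 0.1417/0.4073 = 0.348.

0.348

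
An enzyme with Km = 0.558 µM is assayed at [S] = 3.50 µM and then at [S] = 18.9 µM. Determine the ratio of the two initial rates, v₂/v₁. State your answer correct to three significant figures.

The fractional saturations are [S]/(Km+[S]) = 3.50/4.058 = 0.8625 and 18.9/19.46 = 0.9713.
v₂/v₁ is just their ratio: 0.9713/0.8625 = 1.13.

1.13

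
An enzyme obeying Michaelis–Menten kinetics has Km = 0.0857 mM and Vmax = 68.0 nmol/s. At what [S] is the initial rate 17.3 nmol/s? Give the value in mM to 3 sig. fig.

0.0292 mM

The required fractional saturation is v/Vmax = 17.3/68.0 = 0.2544.
Then [S]/(Km+[S]) = 0.2544 ⇒ [S] = 0.0857 × 0.2544/(1 − 0.2544) = 0.0292 mM.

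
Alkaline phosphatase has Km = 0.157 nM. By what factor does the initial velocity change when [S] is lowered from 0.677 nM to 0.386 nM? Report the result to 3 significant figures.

The fractional saturations are [S]/(Km+[S]) = 0.677/0.8340 = 0.8118 and 0.386/0.5430 = 0.7109.
v₂/v₁ is just their ratio: 0.7109/0.8118 = 0.876.

0.876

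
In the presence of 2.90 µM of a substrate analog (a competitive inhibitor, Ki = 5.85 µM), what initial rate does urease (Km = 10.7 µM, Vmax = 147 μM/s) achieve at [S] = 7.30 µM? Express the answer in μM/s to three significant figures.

46.0 μM/s

With α = 1 + [I]/Ki = 1 + 2.90/5.85 = 1.496, the competitive rate law is v = Vmax[S] / (αKm + [S]).
v = 147×7.30 / (1.496×10.7 + 7.30) = 1073/23.30 = 46.0 μM/s.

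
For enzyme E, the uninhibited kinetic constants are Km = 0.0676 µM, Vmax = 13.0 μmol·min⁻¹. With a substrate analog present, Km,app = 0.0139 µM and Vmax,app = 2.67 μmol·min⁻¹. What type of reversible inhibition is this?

uncompetitive

Both Km and Vmax decrease by the same factor (~4.87-fold) — characteristic of uncompetitive inhibition.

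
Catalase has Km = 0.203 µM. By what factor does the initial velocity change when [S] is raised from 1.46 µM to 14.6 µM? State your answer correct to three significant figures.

1.12

Since Vmax cancels, v₂/v₁ = [S]₂(Km+[S]₁) / [S]₁(Km+[S]₂).
= 14.6×(0.203+1.46) / (1.46×(0.203+14.6)) = 24.28/21.61 = 1.12.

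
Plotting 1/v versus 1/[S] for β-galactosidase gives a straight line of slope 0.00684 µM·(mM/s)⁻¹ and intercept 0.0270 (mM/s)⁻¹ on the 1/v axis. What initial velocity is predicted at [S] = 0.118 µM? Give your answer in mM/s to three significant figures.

11.8 mM/s

The y-intercept is 1/Vmax, so Vmax = 1/0.0270 = 37.0 mM/s.
The slope is Km/Vmax, so Km = 0.00684 × 37.0 = 0.253 µM.
Then v = 37.0 × 0.118/(0.253 + 0.118) = 11.8 mM/s.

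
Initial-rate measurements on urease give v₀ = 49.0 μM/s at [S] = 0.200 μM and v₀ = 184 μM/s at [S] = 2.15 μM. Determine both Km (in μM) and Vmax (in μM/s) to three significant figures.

From v = Vmax[S]/(Km+[S]), each point gives Vmax = v(Km+[S])/[S].
Equating: 49.0(Km+0.200)/0.200 = 184(Km+2.15)/2.15.
245.0·Km + 49.0 = 85.58·Km + 184, so (245.0 − 85.58)·Km = 184 − 49.0.
Km = 135.0/159.4 = 0.847 μM; then Vmax = 49.0(0.847+0.200)/0.200 = 256 μM/s.

Km = 0.847 μM; Vmax = 256 μM/s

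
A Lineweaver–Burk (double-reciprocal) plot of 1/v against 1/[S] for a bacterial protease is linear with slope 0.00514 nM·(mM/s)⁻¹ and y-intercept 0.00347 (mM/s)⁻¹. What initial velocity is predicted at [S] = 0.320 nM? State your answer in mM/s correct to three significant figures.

The y-intercept is 1/Vmax, so Vmax = 1/0.00347 = 288 mM/s.
The slope is Km/Vmax, so Km = 0.00514 × 288 = 1.48 nM.
Then v = 288 × 0.320/(1.48 + 0.320) = 51.2 mM/s.

51.2 mM/s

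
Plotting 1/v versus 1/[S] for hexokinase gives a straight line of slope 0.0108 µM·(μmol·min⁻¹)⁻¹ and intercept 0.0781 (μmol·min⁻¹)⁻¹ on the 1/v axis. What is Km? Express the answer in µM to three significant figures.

0.138 µM

y-intercept = 1/Vmax ⇒ Vmax = 12.8 μmol·min⁻¹; slope = Km/Vmax ⇒ Km = slope × Vmax.
Km = 0.0108 × 12.8 = 0.138 µM.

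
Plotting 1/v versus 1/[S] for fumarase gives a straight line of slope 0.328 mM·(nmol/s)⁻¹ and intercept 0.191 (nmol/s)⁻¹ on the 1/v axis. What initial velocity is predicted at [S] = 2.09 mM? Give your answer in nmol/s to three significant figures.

The y-intercept is 1/Vmax, so Vmax = 1/0.191 = 5.24 nmol/s.
The slope is Km/Vmax, so Km = 0.328 × 5.24 = 1.72 mM.
Then v = 5.24 × 2.09/(1.72 + 2.09) = 2.87 nmol/s.

2.87 nmol/s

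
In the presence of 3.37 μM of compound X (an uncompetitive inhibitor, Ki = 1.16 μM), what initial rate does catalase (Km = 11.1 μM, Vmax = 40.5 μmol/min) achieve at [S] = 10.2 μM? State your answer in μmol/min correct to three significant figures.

8.11 μmol/min

α = 1 + [I]/Ki = 1 + 3.37/1.16 = 3.905.
For an uncompetitive inhibitor, both parameters are divided by α, giving Vmax/α and Km/α: Km,app = 2.84 μM, Vmax,app = 10.4 μmol/min.
v = Vmax,app·[S]/(Km,app + [S]) = 10.4 × 10.2/(2.84 + 10.2) = 8.11 μmol/min.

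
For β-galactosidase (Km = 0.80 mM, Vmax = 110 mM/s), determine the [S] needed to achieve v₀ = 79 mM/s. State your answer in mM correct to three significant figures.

2.04 mM

Rearranging v = Vmax[S]/(Km+[S]) gives [S] = Km·v/(Vmax − v).
[S] = 0.80 × 79 / (110 − 79) = 63.20/31.00 = 2.04 mM.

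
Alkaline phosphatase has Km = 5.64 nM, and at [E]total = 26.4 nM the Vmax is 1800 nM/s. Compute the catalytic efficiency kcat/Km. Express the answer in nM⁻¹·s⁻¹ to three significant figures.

12.1 nM⁻¹·s⁻¹

kcat = Vmax/[E]total = 1800/26.4 = 68.2 s⁻¹.
kcat/Km = 68.2/5.64 = 12.1 nM⁻¹·s⁻¹.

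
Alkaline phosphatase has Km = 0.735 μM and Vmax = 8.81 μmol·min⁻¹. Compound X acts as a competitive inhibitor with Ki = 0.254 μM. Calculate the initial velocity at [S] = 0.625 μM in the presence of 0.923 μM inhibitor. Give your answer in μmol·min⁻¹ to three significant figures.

With α = 1 + [I]/Ki = 1 + 0.923/0.254 = 4.634, the competitive rate law is v = Vmax[S] / (αKm + [S]).
v = 8.81×0.625 / (4.634×0.735 + 0.625) = 5.506/4.031 = 1.37 μmol·min⁻¹.

1.37 μmol·min⁻¹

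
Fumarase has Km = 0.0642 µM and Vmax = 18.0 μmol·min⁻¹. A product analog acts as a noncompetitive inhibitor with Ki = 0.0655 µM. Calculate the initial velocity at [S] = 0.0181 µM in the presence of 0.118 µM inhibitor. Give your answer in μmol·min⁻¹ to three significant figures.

With α = 1 + [I]/Ki = 1 + 0.118/0.0655 = 2.802, the noncompetitive rate law is v = (Vmax/α)·[S] / (Km + [S]).
v = (18.0/2.802)×0.0181 / (0.0642 + 0.0181) = 0.1163/0.08230 = 1.41 μmol·min⁻¹.

1.41 μmol·min⁻¹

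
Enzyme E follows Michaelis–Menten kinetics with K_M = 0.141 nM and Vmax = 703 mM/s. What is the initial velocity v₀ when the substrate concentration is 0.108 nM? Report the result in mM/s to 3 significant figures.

305 mM/s

[S]/(Km+[S]) = 0.108/0.2490 = 0.4337, the fractional saturation.
v = 0.4337 × Vmax = 0.4337 × 703 = 305 mM/s.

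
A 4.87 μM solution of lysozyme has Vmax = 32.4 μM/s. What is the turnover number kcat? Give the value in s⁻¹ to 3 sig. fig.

6.65 s⁻¹

kcat = Vmax/[E]total = 32.4 μM/s / 4.87 μM = 6.65 s⁻¹.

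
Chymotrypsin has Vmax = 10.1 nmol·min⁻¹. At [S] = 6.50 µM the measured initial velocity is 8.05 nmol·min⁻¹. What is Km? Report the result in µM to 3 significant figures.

From v = Vmax[S]/(Km+[S]), Km = [S](Vmax − v)/v.
Km = 6.50 × (10.1 − 8.05) / 8.05 = 13.32/8.05 = 1.66 µM.

1.66 µM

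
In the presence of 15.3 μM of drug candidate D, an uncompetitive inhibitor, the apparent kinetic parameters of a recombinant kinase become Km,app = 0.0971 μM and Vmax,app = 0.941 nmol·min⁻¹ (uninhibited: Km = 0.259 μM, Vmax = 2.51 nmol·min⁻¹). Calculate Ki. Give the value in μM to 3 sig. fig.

Uncompetitive: Vmax,app = Vmax/α (and Km,app = Km/α) with α = 1 + [I]/Ki.
α = Vmax/Vmax,app = 2.51/0.941 = 2.667.
Ki = [I]/(α − 1) = 15.3/1.667 = 9.18 μM.

9.18 μM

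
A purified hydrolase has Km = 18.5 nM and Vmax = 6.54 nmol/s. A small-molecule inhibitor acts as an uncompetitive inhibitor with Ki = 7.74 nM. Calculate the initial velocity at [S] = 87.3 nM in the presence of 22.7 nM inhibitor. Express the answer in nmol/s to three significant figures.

With α = 1 + [I]/Ki = 1 + 22.7/7.74 = 3.933, the uncompetitive rate law is v = (Vmax/α)·[S] / (Km/α + [S]).
v = (6.54/3.933)×87.3 / (18.5/3.933 + 87.3) = 145.2/92.00 = 1.58 nmol/s.

1.58 nmol/s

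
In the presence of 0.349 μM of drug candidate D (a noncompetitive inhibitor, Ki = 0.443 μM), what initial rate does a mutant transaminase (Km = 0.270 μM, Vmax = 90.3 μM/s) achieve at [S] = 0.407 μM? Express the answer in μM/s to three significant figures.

α = 1 + [I]/Ki = 1 + 0.349/0.443 = 1.788.
For a noncompetitive inhibitor, Vmax is reduced to Vmax/α while Km is unchanged: Km,app = 0.270 μM, Vmax,app = 50.5 μM/s.
v = Vmax,app·[S]/(Km,app + [S]) = 50.5 × 0.407/(0.270 + 0.407) = 30.4 μM/s.

30.4 μM/s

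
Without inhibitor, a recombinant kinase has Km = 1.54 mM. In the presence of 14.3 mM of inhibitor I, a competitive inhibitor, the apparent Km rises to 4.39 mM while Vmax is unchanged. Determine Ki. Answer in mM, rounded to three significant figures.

Competitive: Km,app = α·Km with α = 1 + [I]/Ki.
α = Km,app/Km = 4.39/1.54 = 2.851.
Ki = [I]/(α − 1) = 14.3/1.851 = 7.73 mM.

7.73 mM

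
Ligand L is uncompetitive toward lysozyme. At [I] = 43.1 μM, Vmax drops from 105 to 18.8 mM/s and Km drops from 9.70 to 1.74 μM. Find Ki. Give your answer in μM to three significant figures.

Uncompetitive: Vmax,app = Vmax/α (and Km,app = Km/α) with α = 1 + [I]/Ki.
α = Vmax/Vmax,app = 105/18.8 = 5.585.
Ki = [I]/(α − 1) = 43.1/4.585 = 9.40 μM.

9.40 μM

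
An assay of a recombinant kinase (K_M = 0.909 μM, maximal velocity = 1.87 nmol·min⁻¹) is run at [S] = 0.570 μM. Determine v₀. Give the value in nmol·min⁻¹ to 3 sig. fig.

0.721 nmol·min⁻¹

[S]/(Km+[S]) = 0.570/1.479 = 0.3854, the fractional saturation.
v = 0.3854 × Vmax = 0.3854 × 1.87 = 0.721 nmol·min⁻¹.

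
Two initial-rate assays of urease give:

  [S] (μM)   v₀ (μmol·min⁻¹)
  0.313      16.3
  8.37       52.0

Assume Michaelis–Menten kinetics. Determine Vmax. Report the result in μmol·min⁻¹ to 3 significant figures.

From v = Vmax[S]/(Km+[S]), each point gives Vmax = v(Km+[S])/[S].
Equating: 16.3(Km+0.313)/0.313 = 52.0(Km+8.37)/8.37.
52.08·Km + 16.3 = 6.213·Km + 52.0, so (52.08 − 6.213)·Km = 52.0 − 16.3.
Km = 35.70/45.86 = 0.778 μM; then Vmax = 16.3(0.778+0.313)/0.313 = 56.8 μmol·min⁻¹.

56.8 μmol·min⁻¹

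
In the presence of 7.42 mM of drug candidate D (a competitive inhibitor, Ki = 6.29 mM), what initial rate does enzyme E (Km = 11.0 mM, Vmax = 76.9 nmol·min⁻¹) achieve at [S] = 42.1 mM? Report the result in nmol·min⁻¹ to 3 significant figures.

α = 1 + [I]/Ki = 1 + 7.42/6.29 = 2.180.
For a competitive inhibitor, Vmax is unchanged and the apparent Km becomes α·Km: Km,app = 24.0 mM, Vmax,app = 76.9 nmol·min⁻¹.
v = Vmax,app·[S]/(Km,app + [S]) = 76.9 × 42.1/(24.0 + 42.1) = 49.0 nmol·min⁻¹.

49.0 nmol·min⁻¹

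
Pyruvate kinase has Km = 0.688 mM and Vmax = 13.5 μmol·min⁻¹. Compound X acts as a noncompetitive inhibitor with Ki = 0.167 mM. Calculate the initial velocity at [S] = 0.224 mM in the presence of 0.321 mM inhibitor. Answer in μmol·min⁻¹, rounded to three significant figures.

α = 1 + [I]/Ki = 1 + 0.321/0.167 = 2.922.
For a noncompetitive inhibitor, Vmax is reduced to Vmax/α while Km is unchanged: Km,app = 0.688 mM, Vmax,app = 4.62 μmol·min⁻¹.
v = Vmax,app·[S]/(Km,app + [S]) = 4.62 × 0.224/(0.688 + 0.224) = 1.13 μmol·min⁻¹.

1.13 μmol·min⁻¹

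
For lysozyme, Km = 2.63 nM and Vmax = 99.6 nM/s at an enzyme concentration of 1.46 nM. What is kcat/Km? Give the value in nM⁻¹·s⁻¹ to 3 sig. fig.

kcat = Vmax/[E]total = 99.6/1.46 = 68.2 s⁻¹.
kcat/Km = 68.2/2.63 = 25.9 nM⁻¹·s⁻¹.

25.9 nM⁻¹·s⁻¹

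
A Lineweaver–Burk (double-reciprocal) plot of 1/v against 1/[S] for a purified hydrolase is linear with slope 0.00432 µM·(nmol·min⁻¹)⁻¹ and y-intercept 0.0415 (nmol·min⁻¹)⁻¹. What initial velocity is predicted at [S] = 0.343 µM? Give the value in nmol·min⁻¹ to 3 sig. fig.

The y-intercept is 1/Vmax, so Vmax = 1/0.0415 = 24.1 nmol·min⁻¹.
The slope is Km/Vmax, so Km = 0.00432 × 24.1 = 0.104 µM.
Then v = 24.1 × 0.343/(0.104 + 0.343) = 18.5 nmol·min⁻¹.

18.5 nmol·min⁻¹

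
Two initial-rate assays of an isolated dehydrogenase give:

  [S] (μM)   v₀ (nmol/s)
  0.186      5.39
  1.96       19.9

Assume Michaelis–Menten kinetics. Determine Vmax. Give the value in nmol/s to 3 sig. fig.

From v = Vmax[S]/(Km+[S]), each point gives Vmax = v(Km+[S])/[S].
Equating: 5.39(Km+0.186)/0.186 = 19.9(Km+1.96)/1.96.
28.98·Km + 5.39 = 10.15·Km + 19.9, so (28.98 − 10.15)·Km = 19.9 − 5.39.
Km = 14.51/18.83 = 0.771 μM; then Vmax = 5.39(0.771+0.186)/0.186 = 27.7 nmol/s.

27.7 nmol/s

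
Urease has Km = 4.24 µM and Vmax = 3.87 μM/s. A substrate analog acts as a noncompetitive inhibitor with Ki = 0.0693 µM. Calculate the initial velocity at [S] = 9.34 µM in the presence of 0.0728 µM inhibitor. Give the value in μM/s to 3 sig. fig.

1.30 μM/s

α = 1 + [I]/Ki = 1 + 0.0728/0.0693 = 2.051.
For a noncompetitive inhibitor, Vmax is reduced to Vmax/α while Km is unchanged: Km,app = 4.24 µM, Vmax,app = 1.89 μM/s.
v = Vmax,app·[S]/(Km,app + [S]) = 1.89 × 9.34/(4.24 + 9.34) = 1.30 μM/s.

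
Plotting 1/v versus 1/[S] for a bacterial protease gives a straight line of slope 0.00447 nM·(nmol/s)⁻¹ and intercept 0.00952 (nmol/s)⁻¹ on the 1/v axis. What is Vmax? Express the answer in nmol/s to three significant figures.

105 nmol/s

The y-intercept of a Lineweaver–Burk plot equals 1/Vmax, so Vmax = 1/0.00952 = 105 nmol/s.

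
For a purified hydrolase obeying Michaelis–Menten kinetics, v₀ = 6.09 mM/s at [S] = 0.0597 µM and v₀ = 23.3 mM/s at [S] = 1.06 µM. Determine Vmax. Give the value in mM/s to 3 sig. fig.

From v = Vmax[S]/(Km+[S]), each point gives Vmax = v(Km+[S])/[S].
Equating: 6.09(Km+0.0597)/0.0597 = 23.3(Km+1.06)/1.06.
102.0·Km + 6.09 = 21.98·Km + 23.3, so (102.0 − 21.98)·Km = 23.3 − 6.09.
Km = 17.21/80.03 = 0.215 µM; then Vmax = 6.09(0.215+0.0597)/0.0597 = 28.0 mM/s.

28.0 mM/s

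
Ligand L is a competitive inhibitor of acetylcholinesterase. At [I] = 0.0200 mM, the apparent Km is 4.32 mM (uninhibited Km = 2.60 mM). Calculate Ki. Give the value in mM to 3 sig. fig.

0.0302 mM

Competitive: Km,app = α·Km with α = 1 + [I]/Ki.
α = Km,app/Km = 4.32/2.60 = 1.662.
Ki = [I]/(α − 1) = 0.0200/0.6615 = 0.0302 mM.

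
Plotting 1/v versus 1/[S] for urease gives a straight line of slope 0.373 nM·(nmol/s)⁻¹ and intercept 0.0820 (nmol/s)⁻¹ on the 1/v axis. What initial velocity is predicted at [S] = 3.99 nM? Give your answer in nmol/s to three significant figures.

5.70 nmol/s

The y-intercept is 1/Vmax, so Vmax = 1/0.0820 = 12.2 nmol/s.
The slope is Km/Vmax, so Km = 0.373 × 12.2 = 4.55 nM.
Then v = 12.2 × 3.99/(4.55 + 3.99) = 5.70 nmol/s.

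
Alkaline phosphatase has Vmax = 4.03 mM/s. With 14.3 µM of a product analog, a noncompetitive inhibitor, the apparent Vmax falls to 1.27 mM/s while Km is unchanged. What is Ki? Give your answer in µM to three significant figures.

Noncompetitive: Vmax,app = Vmax/α with α = 1 + [I]/Ki.
α = Vmax/Vmax,app = 4.03/1.27 = 3.173.
Ki = [I]/(α − 1) = 14.3/2.173 = 6.58 µM.

6.58 µM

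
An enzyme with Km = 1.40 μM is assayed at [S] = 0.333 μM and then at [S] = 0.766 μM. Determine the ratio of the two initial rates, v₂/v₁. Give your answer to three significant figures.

The fractional saturations are [S]/(Km+[S]) = 0.333/1.733 = 0.1922 and 0.766/2.166 = 0.3536.
v₂/v₁ is just their ratio: 0.3536/0.1922 = 1.84.

1.84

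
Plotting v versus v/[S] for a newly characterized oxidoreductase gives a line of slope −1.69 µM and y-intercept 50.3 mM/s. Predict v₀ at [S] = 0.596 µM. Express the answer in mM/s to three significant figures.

In the Eadie–Hofstee form v = Vmax − Km·(v/[S]), the slope is −Km and the intercept is Vmax, so Km = 1.69 µM and Vmax = 50.3 mM/s.
v = 50.3 × 0.596/(1.69 + 0.596) = 13.1 mM/s.

13.1 mM/s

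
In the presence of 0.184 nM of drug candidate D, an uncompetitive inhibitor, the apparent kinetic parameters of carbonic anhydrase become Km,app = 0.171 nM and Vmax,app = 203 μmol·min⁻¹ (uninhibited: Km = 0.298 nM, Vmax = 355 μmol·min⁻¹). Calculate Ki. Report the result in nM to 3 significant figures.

0.246 nM

Uncompetitive: Vmax,app = Vmax/α (and Km,app = Km/α) with α = 1 + [I]/Ki.
α = Vmax/Vmax,app = 355/203 = 1.749.
Since α = 1 + [I]/Ki, [I]/Ki = 1.749 − 1 = 0.7488 and Ki = 0.184/0.7488 = 0.246 nM.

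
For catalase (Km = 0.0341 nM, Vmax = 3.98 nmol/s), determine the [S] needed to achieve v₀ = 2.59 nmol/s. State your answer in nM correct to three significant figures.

The required fractional saturation is v/Vmax = 2.59/3.98 = 0.6508.
Then [S]/(Km+[S]) = 0.6508 ⇒ [S] = 0.0341 × 0.6508/(1 − 0.6508) = 0.0635 nM.

0.0635 nM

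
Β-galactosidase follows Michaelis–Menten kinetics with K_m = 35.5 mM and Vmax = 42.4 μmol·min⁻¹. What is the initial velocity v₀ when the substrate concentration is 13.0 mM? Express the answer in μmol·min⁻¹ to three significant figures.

11.4 μmol·min⁻¹

v = Vmax·[S]/(Km + [S]) = 42.4 × 13.0 / (35.5 + 13.0)
  = 551.2 / 48.50 = 11.4 μmol·min⁻¹.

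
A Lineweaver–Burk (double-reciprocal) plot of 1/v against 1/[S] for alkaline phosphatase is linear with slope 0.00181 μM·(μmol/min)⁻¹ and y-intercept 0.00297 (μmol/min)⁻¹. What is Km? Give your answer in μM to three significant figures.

0.609 μM

y-intercept = 1/Vmax ⇒ Vmax = 337 μmol/min; slope = Km/Vmax ⇒ Km = slope × Vmax.
Km = 0.00181 × 337 = 0.609 μM.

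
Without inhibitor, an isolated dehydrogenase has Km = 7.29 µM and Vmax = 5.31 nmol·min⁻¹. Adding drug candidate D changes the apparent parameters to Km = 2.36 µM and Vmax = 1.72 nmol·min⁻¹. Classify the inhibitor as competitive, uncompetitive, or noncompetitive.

Both Km and Vmax decrease by the same factor (~3.09-fold) — characteristic of uncompetitive inhibition.

uncompetitive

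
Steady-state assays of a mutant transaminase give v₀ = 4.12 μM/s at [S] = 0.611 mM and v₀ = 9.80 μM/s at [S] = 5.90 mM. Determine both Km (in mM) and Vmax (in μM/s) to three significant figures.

In reciprocal form, 1/v = (Km/Vmax)·(1/[S]) + 1/Vmax. The two points give (1/[S], 1/v) = (1.637, 0.2427) and (0.1695, 0.1020).
Slope = (0.2427 − 0.1020)/(1.637 − 0.1695) = 0.09588; intercept = 0.2427 − 0.09588×1.637 = 0.08579.
Vmax = 1/intercept = 11.7 μM/s; Km = slope × Vmax = 0.09588 × 11.7 = 1.12 mM.

Km = 1.12 mM; Vmax = 11.7 μM/s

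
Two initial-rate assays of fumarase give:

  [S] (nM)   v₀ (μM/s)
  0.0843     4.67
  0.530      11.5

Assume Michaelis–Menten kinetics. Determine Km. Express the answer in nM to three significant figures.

0.203 nM

In reciprocal form, 1/v = (Km/Vmax)·(1/[S]) + 1/Vmax. The two points give (1/[S], 1/v) = (11.86, 0.2141) and (1.887, 0.08696).
Slope = (0.2141 − 0.08696)/(11.86 − 1.887) = 0.01275; intercept = 0.2141 − 0.01275×11.86 = 0.06290.
Vmax = 1/intercept = 15.9 μM/s; Km = slope × Vmax = 0.01275 × 15.9 = 0.203 nM.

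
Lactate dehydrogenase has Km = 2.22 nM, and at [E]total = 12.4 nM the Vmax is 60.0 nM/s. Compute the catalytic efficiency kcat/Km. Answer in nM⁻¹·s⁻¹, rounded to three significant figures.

2.18 nM⁻¹·s⁻¹

kcat = Vmax/[E]total = 60.0/12.4 = 4.84 s⁻¹.
kcat/Km = 4.84/2.22 = 2.18 nM⁻¹·s⁻¹.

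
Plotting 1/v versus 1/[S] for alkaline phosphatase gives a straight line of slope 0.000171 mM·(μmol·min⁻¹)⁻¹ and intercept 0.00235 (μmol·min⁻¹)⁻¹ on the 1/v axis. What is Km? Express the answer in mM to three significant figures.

y-intercept = 1/Vmax ⇒ Vmax = 426 μmol·min⁻¹; slope = Km/Vmax ⇒ Km = slope × Vmax.
Km = 0.000171 × 426 = 0.0728 mM.

0.0728 mM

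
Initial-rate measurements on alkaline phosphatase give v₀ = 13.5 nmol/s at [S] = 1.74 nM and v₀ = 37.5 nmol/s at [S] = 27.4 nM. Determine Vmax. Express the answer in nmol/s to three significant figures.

42.6 nmol/s

From v = Vmax[S]/(Km+[S]), each point gives Vmax = v(Km+[S])/[S].
Equating: 13.5(Km+1.74)/1.74 = 37.5(Km+27.4)/27.4.
7.759·Km + 13.5 = 1.369·Km + 37.5, so (7.759 − 1.369)·Km = 37.5 − 13.5.
Km = 24.00/6.390 = 3.76 nM; then Vmax = 13.5(3.76+1.74)/1.74 = 42.6 nmol/s.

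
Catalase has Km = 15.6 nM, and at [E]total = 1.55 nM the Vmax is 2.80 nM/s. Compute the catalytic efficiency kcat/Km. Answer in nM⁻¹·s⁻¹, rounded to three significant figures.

0.116 nM⁻¹·s⁻¹

kcat = Vmax/[E]total = 2.80/1.55 = 1.81 s⁻¹.
kcat/Km = 1.81/15.6 = 0.116 nM⁻¹·s⁻¹.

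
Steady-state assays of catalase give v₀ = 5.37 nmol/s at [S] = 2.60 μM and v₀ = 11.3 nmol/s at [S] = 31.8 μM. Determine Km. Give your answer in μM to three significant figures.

3.47 μM

From v = Vmax[S]/(Km+[S]), each point gives Vmax = v(Km+[S])/[S].
Equating: 5.37(Km+2.60)/2.60 = 11.3(Km+31.8)/31.8.
2.065·Km + 5.37 = 0.3553·Km + 11.3, so (2.065 − 0.3553)·Km = 11.3 − 5.37.
Km = 5.930/1.710 = 3.47 μM; then Vmax = 5.37(3.47+2.60)/2.60 = 12.5 nmol/s.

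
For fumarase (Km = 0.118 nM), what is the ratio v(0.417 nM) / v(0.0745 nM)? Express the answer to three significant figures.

2.01

Since Vmax cancels, v₂/v₁ = [S]₂(Km+[S]₁) / [S]₁(Km+[S]₂).
= 0.417×(0.118+0.0745) / (0.0745×(0.118+0.417)) = 0.08027/0.03986 = 2.01.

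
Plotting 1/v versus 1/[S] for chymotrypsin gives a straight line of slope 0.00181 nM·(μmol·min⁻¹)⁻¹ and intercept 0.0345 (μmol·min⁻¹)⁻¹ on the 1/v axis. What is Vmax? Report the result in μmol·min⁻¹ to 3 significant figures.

29.0 μmol·min⁻¹

The y-intercept of a Lineweaver–Burk plot equals 1/Vmax, so Vmax = 1/0.0345 = 29.0 μmol·min⁻¹.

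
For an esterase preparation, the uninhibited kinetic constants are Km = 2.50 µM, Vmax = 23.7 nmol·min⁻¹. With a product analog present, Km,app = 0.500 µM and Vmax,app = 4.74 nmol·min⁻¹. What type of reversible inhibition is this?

Both Km and Vmax decrease by the same factor (~5.00-fold) — characteristic of uncompetitive inhibition.

uncompetitive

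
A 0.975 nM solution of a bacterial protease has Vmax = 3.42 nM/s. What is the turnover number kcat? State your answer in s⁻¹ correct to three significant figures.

3.51 s⁻¹

kcat = Vmax/[E]total = 3.42 nM/s / 0.975 nM = 3.51 s⁻¹.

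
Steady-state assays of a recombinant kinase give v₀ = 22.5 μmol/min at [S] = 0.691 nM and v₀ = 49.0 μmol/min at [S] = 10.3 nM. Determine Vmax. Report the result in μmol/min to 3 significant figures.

In reciprocal form, 1/v = (Km/Vmax)·(1/[S]) + 1/Vmax. The two points give (1/[S], 1/v) = (1.447, 0.04444) and (0.09709, 0.02041).
Slope = (0.04444 − 0.02041)/(1.447 − 0.09709) = 0.01780; intercept = 0.04444 − 0.01780×1.447 = 0.01868.
Vmax = 1/intercept = 53.5 μmol/min; Km = slope × Vmax = 0.01780 × 53.5 = 0.953 nM.

53.5 μmol/min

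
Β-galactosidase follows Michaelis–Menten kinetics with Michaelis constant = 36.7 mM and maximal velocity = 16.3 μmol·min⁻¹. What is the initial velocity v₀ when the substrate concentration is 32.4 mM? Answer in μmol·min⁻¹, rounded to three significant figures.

7.64 μmol·min⁻¹

[S]/(Km+[S]) = 32.4/69.10 = 0.4689, the fractional saturation.
v = 0.4689 × Vmax = 0.4689 × 16.3 = 7.64 μmol·min⁻¹.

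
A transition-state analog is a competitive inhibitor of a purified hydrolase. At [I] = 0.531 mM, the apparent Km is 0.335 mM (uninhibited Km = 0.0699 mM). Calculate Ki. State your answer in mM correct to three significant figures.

Competitive: Km,app = α·Km with α = 1 + [I]/Ki.
α = Km,app/Km = 0.335/0.0699 = 4.793.
Since α = 1 + [I]/Ki, [I]/Ki = 4.793 − 1 = 3.793 and Ki = 0.531/3.793 = 0.140 mM.

0.140 mM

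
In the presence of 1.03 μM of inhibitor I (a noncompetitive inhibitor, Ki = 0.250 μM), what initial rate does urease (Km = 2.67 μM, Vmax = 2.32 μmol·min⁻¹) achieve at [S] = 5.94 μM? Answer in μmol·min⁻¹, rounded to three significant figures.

0.313 μmol·min⁻¹

With α = 1 + [I]/Ki = 1 + 1.03/0.250 = 5.120, the noncompetitive rate law is v = (Vmax/α)·[S] / (Km + [S]).
v = (2.32/5.120)×5.94 / (2.67 + 5.94) = 2.692/8.610 = 0.313 μmol·min⁻¹.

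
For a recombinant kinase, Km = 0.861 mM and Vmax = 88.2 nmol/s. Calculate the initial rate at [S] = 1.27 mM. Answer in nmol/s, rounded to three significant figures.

52.6 nmol/s

[S]/(Km+[S]) = 1.27/2.131 = 0.5960, the fractional saturation.
v = 0.5960 × Vmax = 0.5960 × 88.2 = 52.6 nmol/s.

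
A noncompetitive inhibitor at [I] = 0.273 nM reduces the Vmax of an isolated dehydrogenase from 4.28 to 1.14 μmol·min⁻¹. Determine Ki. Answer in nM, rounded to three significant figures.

0.0991 nM

Noncompetitive: Vmax,app = Vmax/α with α = 1 + [I]/Ki.
α = Vmax/Vmax,app = 4.28/1.14 = 3.754.
Ki = [I]/(α − 1) = 0.273/2.754 = 0.0991 nM.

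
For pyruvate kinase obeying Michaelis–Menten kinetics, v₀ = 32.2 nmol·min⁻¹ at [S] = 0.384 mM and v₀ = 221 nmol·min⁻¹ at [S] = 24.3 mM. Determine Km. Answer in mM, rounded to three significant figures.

2.53 mM

From v = Vmax[S]/(Km+[S]), each point gives Vmax = v(Km+[S])/[S].
Equating: 32.2(Km+0.384)/0.384 = 221(Km+24.3)/24.3.
83.85·Km + 32.2 = 9.095·Km + 221, so (83.85 − 9.095)·Km = 221 − 32.2.
Km = 188.8/74.76 = 2.53 mM; then Vmax = 32.2(2.53+0.384)/0.384 = 244 nmol·min⁻¹.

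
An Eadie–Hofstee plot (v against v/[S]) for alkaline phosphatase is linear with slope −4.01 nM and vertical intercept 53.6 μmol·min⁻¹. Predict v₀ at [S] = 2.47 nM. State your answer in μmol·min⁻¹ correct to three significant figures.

In the Eadie–Hofstee form v = Vmax − Km·(v/[S]), the slope is −Km and the intercept is Vmax, so Km = 4.01 nM and Vmax = 53.6 μmol·min⁻¹.
v = 53.6 × 2.47/(4.01 + 2.47) = 20.4 μmol·min⁻¹.

20.4 μmol·min⁻¹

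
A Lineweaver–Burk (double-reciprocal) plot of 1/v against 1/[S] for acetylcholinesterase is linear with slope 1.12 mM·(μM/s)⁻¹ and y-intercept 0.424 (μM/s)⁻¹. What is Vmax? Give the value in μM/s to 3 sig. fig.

2.36 μM/s

The y-intercept of a Lineweaver–Burk plot equals 1/Vmax, so Vmax = 1/0.424 = 2.36 μM/s.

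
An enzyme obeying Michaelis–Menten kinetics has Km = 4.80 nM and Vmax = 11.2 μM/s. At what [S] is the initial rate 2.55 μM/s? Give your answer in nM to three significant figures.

1.42 nM

The required fractional saturation is v/Vmax = 2.55/11.2 = 0.2277.
Then [S]/(Km+[S]) = 0.2277 ⇒ [S] = 4.80 × 0.2277/(1 − 0.2277) = 1.42 nM.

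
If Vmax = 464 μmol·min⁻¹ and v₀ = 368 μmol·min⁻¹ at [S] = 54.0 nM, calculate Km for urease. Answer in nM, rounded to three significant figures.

14.1 nM

From v = Vmax[S]/(Km+[S]), Km = [S](Vmax − v)/v.
Km = 54.0 × (464 − 368) / 368 = 5184/368 = 14.1 nM.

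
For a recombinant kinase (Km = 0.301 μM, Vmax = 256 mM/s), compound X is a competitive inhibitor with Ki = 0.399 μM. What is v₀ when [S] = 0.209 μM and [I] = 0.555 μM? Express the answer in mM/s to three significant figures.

57.6 mM/s

With α = 1 + [I]/Ki = 1 + 0.555/0.399 = 2.391, the competitive rate law is v = Vmax[S] / (αKm + [S]).
v = 256×0.209 / (2.391×0.301 + 0.209) = 53.50/0.9287 = 57.6 mM/s.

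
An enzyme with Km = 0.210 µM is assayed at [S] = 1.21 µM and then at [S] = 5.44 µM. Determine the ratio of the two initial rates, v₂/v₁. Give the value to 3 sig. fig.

1.13

Since Vmax cancels, v₂/v₁ = [S]₂(Km+[S]₁) / [S]₁(Km+[S]₂).
= 5.44×(0.210+1.21) / (1.21×(0.210+5.44)) = 7.725/6.836 = 1.13.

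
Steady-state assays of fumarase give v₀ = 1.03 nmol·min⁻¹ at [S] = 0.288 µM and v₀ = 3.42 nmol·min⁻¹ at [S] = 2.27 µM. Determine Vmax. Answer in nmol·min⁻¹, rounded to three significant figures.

In reciprocal form, 1/v = (Km/Vmax)·(1/[S]) + 1/Vmax. The two points give (1/[S], 1/v) = (3.472, 0.9709) and (0.4405, 0.2924).
Slope = (0.9709 − 0.2924)/(3.472 − 0.4405) = 0.2238; intercept = 0.9709 − 0.2238×3.472 = 0.1938.
Vmax = 1/intercept = 5.16 nmol·min⁻¹; Km = slope × Vmax = 0.2238 × 5.16 = 1.15 µM.

5.16 nmol·min⁻¹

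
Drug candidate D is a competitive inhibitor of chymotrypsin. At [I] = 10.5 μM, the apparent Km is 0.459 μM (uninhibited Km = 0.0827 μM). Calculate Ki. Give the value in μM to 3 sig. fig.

Competitive: Km,app = α·Km with α = 1 + [I]/Ki.
α = Km,app/Km = 0.459/0.0827 = 5.550.
Since α = 1 + [I]/Ki, [I]/Ki = 5.550 − 1 = 4.550 and Ki = 10.5/4.550 = 2.31 μM.

2.31 μM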